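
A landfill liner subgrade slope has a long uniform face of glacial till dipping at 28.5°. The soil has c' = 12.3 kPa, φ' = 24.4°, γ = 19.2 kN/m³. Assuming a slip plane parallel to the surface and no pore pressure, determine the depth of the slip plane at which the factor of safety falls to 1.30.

Setting FS = 1.30 in FS = [c' + γz cos²β tanφ'] / [γz sinβ cosβ] and solving for z:
z = c' / [γ cosβ (FS·sinβ − cosβ·tanφ')]
  = 12.3 / [19.2·cos28.5°·(1.30·sin28.5° − cos28.5°·tan24.4°)]
  = 12.3 / [19.2·0.8788·(1.30·0.4772 − 0.8788·0.4536)]
  = 12.3 / 3.7401 = 3.289 m

z = 3.29 m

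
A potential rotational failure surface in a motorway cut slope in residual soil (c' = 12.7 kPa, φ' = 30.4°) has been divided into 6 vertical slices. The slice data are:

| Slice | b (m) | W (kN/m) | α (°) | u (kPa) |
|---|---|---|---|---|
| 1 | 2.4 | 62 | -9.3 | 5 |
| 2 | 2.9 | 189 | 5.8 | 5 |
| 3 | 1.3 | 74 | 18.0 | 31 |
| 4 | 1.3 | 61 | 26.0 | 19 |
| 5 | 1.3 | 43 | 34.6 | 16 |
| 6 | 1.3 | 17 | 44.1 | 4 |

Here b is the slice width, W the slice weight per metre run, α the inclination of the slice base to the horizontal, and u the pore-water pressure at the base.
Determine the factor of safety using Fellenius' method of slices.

Ordinary method of slices: FS = Σ[c'·Δl_i + (W_i cosα_i − u_i·Δl_i)·tanφ'] / Σ W_i sinα_i, with Δl_i = b_i / cosα_i.
Slice 1: Δl = 2.4/cos(-9.3°) = 2.432 m; N'_1 = 62·cos(-9.3°) − 5·2.432 = 49.0; c'Δl = 30.89; W sinα = -10.0
Slice 2: Δl = 2.9/cos5.8° = 2.915 m; N'_2 = 189·cos5.8° − 5·2.915 = 173.5; c'Δl = 37.02; W sinα = 19.1
Slice 3: Δl = 1.3/cos18.0° = 1.367 m; N'_3 = 74·cos18.0° − 31·1.367 = 28.0; c'Δl = 17.36; W sinα = 22.9
Slice 4: Δl = 1.3/cos26.0° = 1.446 m; N'_4 = 61·cos26.0° − 19·1.446 = 27.3; c'Δl = 18.37; W sinα = 26.7
Slice 5: Δl = 1.3/cos34.6° = 1.579 m; N'_5 = 43·cos34.6° − 16·1.579 = 10.1; c'Δl = 20.06; W sinα = 24.4
Slice 6: Δl = 1.3/cos44.1° = 1.810 m; N'_6 = 17·cos44.1° − 4·1.810 = 5.0; c'Δl = 22.99; W sinα = 11.8
Σc'Δl = 146.7 kN/m; ΣN' = 292.9 kN/m; ΣW sinα = 94.9 kN/m
Resisting = 146.7 + 292.9·tan30.4° = 146.7 + 171.9 = 318.5 kN/m
FS = 318.5 / 94.9 = 3.355

FS = 3.36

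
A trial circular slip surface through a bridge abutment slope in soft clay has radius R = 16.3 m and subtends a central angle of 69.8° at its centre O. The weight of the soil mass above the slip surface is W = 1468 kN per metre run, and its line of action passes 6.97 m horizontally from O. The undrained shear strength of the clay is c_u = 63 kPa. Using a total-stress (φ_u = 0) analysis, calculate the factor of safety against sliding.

FS = 1.99

Taking moments about the centre O, the resisting moment is provided by the undrained shear strength acting along the arc:
Arc length L_a = R·θ = 16.3·(69.8°·π/180) = 16.3·1.2182 = 19.86 m
M_R = c_u·L_a·R = 63·19.86·16.3 = 20391.5 kN·m/m
M_D = W·d = 1468·6.97 = 10232.0 kN·m/m
FS = M_R / M_D = 20391.5 / 10232.0 = 1.993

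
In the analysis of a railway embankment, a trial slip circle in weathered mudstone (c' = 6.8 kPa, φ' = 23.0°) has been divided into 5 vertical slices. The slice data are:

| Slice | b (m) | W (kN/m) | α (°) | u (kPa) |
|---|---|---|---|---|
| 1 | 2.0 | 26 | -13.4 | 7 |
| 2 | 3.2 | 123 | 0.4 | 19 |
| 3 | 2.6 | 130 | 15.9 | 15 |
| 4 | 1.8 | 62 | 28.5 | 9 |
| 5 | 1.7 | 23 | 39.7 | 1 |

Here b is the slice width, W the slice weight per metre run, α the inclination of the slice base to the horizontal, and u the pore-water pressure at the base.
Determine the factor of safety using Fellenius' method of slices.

Ordinary method of slices: FS = Σ[c'·Δl_i + (W_i cosα_i − u_i·Δl_i)·tanφ'] / Σ W_i sinα_i, with Δl_i = b_i / cosα_i.
Slice 1: Δl = 2.0/cos(-13.4°) = 2.056 m; N'_1 = 26·cos(-13.4°) − 7·2.056 = 10.9; c'Δl = 13.98; W sinα = -6.0
Slice 2: Δl = 3.2/cos0.4° = 3.200 m; N'_2 = 123·cos0.4° − 19·3.200 = 62.2; c'Δl = 21.76; W sinα = 0.9
Slice 3: Δl = 2.6/cos15.9° = 2.703 m; N'_3 = 130·cos15.9° − 15·2.703 = 84.5; c'Δl = 18.38; W sinα = 35.6
Slice 4: Δl = 1.8/cos28.5° = 2.048 m; N'_4 = 62·cos28.5° − 9·2.048 = 36.1; c'Δl = 13.93; W sinα = 29.6
Slice 5: Δl = 1.7/cos39.7° = 2.210 m; N'_5 = 23·cos39.7° − 1·2.210 = 15.5; c'Δl = 15.02; W sinα = 14.7
Σc'Δl = 83.1 kN/m; ΣN' = 209.1 kN/m; ΣW sinα = 74.7 kN/m
Resisting = 83.1 + 209.1·tan23.0° = 83.1 + 88.8 = 171.8 kN/m
FS = 171.8 / 74.7 = 2.300

FS = 2.30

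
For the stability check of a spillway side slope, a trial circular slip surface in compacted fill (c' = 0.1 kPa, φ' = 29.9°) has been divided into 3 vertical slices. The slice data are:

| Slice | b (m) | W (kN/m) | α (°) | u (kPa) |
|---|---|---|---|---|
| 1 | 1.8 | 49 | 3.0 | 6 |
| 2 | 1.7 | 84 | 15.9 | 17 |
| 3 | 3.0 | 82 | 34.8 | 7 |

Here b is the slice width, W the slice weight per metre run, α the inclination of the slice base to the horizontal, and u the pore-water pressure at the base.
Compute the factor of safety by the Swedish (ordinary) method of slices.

FS = 1.05

Ordinary method of slices: FS = Σ[c'·Δl_i + (W_i cosα_i − u_i·Δl_i)·tanφ'] / Σ W_i sinα_i, with Δl_i = b_i / cosα_i.
Slice 1: Δl = 1.8/cos3.0° = 1.802 m; N'_1 = 49·cos3.0° − 6·1.802 = 38.1; c'Δl = 0.18; W sinα = 2.6
Slice 2: Δl = 1.7/cos15.9° = 1.768 m; N'_2 = 84·cos15.9° − 17·1.768 = 50.7; c'Δl = 0.18; W sinα = 23.0
Slice 3: Δl = 3.0/cos34.8° = 3.653 m; N'_3 = 82·cos34.8° − 7·3.653 = 41.8; c'Δl = 0.37; W sinα = 46.8
Σc'Δl = 0.7 kN/m; ΣN' = 130.6 kN/m; ΣW sinα = 72.4 kN/m
Resisting = 0.7 + 130.6·tan29.9° = 0.7 + 75.1 = 75.8 kN/m
FS = 75.8 / 72.4 = 1.048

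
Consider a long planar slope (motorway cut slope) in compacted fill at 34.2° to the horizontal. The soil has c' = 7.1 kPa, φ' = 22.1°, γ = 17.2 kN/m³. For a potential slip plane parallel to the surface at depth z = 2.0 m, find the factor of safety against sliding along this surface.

FS = 1.04

For an infinite slope with a slip plane parallel to the surface (no pore pressure): FS = [c' + γz cos²β tanφ'] / [γz sinβ cosβ].
γz = 17.2·2.0 = 34.40 kN/m²
Numerator = 7.1 + 34.40·cos²34.2°·tan22.1° = 7.1 + 34.40·0.6841·0.4061 = 16.655 kPa
Denominator = 34.40·sin34.2°·cos34.2° = 34.40·0.5621·0.8271 = 15.992 kPa
FS = 16.655 / 15.992 = 1.041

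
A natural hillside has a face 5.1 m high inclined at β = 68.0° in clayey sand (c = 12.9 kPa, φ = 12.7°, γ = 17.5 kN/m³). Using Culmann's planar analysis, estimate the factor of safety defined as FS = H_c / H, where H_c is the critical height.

FS = 1.21

H_c = (4c/γ) · sinβ cosφ / [1 − cos(β − φ)]
    = (4·12.9/17.5) · sin68.0°·cos12.7° / [1 − cos55.3°]
    = 2.949 · 0.9045 / 0.4307 = 6.19 m
FS = H_c / H = 6.19 / 5.1 = 1.214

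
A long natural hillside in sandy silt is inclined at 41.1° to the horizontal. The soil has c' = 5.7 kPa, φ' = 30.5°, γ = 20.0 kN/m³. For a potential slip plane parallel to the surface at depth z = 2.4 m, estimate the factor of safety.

For an infinite slope with a slip plane parallel to the surface (no pore pressure): FS = [c' + γz cos²β tanφ'] / [γz sinβ cosβ].
γz = 20.0·2.4 = 48.00 kN/m²
Numerator = 5.7 + 48.00·cos²41.1°·tan30.5° = 5.7 + 48.00·0.5679·0.5890 = 21.756 kPa
Denominator = 48.00·sin41.1°·cos41.1° = 48.00·0.6574·0.7536 = 23.778 kPa
FS = 21.756 / 23.778 = 0.915

FS = 0.91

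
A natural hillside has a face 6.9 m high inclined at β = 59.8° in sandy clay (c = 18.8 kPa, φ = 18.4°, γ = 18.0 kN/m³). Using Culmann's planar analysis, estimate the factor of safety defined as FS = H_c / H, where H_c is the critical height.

H_c = (4c/γ) · sinβ cosφ / [1 − cos(β − φ)]
    = (4·18.8/18.0) · sin59.8°·cos18.4° / [1 − cos41.4°]
    = 4.178 · 0.8201 / 0.2499 = 13.71 m
FS = H_c / H = 13.71 / 6.9 = 1.987

FS = 1.99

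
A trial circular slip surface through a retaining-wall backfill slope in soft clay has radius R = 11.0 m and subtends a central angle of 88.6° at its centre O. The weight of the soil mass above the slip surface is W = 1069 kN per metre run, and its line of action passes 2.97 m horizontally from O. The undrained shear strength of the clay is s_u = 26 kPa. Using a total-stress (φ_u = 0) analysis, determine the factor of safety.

Taking moments about the centre O, the resisting moment is provided by the undrained shear strength acting along the arc:
Arc length L_a = R·θ = 11.0·(88.6°·π/180) = 11.0·1.5464 = 17.01 m
M_R = s_u·L_a·R = 26·17.01·11.0 = 4864.9 kN·m/m
M_D = W·d = 1069·2.97 = 3174.9 kN·m/m
FS = M_R / M_D = 4864.9 / 3174.9 = 1.532

FS = 1.53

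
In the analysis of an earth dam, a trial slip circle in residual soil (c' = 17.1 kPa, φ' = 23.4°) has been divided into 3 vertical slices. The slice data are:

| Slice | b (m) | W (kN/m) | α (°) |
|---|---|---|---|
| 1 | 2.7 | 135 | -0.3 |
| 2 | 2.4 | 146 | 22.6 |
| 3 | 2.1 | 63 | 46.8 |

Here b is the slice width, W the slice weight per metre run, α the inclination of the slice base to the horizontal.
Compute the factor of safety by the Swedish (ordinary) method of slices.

FS = 2.75

Ordinary method of slices: FS = Σ[c'·Δl_i + (W_i cosα_i)·tanφ'] / Σ W_i sinα_i, with Δl_i = b_i / cosα_i.
Slice 1: Δl = 2.7/cos(-0.3°) = 2.700 m; N'_1 = 135·cos(-0.3°) = 135.0; c'Δl = 46.17; W sinα = -0.7
Slice 2: Δl = 2.4/cos22.6° = 2.600 m; N'_2 = 146·cos22.6° = 134.8; c'Δl = 44.45; W sinα = 56.1
Slice 3: Δl = 2.1/cos46.8° = 3.068 m; N'_3 = 63·cos46.8° = 43.1; c'Δl = 52.46; W sinα = 45.9
Σc'Δl = 143.1 kN/m; ΣN' = 312.9 kN/m; ΣW sinα = 101.3 kN/m
Resisting = 143.1 + 312.9·tan23.4° = 143.1 + 135.4 = 278.5 kN/m
FS = 278.5 / 101.3 = 2.748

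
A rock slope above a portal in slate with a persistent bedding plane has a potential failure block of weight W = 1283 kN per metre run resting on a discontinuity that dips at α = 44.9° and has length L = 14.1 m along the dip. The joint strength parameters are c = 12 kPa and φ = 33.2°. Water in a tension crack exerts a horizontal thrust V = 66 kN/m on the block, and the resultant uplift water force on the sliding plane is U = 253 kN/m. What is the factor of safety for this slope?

FS = 0.60

Resolving the block weight along and normal to the plane and applying the Mohr–Coulomb strength on the joint:
N' = W cosα − U − V sinα = 1283·cos44.9° − 253 − 66·sin44.9° = 609.2 kN/m
Driving force T = W sinα + V cosα = 1283·sin44.9° + 66·cos44.9° = 952.4 kN/m
Resisting force R = c·L + N'·tanφ = 12·14.1 + 609.2·tan33.2° = 169.2 + 398.7 = 567.9 kN/m
FS = R / T = 567.9 / 952.4 = 0.596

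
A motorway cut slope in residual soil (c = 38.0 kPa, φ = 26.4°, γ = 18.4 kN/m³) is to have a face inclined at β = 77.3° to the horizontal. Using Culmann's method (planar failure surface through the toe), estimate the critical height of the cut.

Culmann's analysis gives the critical failure plane at α_cr = (β + φ)/2 = (77.3 + 26.4)/2 = 51.8°, and the critical height
H_c = (4c/γ) · sinβ cosφ / [1 − cos(β − φ)]
    = (4·38.0/18.4) · sin77.3°·cos26.4° / [1 − cos(50.9°)]
    = 8.261 · 0.9755·0.8957 / [1 − 0.6307]
    = 8.261 · 0.8738 / 0.3693
    = 19.54 m

H_c = 19.54 m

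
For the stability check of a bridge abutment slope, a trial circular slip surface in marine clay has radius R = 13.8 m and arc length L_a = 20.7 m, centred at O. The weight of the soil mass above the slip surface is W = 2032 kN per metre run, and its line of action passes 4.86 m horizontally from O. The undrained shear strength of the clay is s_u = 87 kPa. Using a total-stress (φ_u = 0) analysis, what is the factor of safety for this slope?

FS = 2.52

Taking moments about the centre O, the resisting moment is provided by the undrained shear strength acting along the arc:
M_R = s_u·L_a·R = 87·20.70·13.8 = 24852.4 kN·m/m
M_D = W·d = 2032·4.86 = 9875.5 kN·m/m
FS = M_R / M_D = 24852.4 / 9875.5 = 2.517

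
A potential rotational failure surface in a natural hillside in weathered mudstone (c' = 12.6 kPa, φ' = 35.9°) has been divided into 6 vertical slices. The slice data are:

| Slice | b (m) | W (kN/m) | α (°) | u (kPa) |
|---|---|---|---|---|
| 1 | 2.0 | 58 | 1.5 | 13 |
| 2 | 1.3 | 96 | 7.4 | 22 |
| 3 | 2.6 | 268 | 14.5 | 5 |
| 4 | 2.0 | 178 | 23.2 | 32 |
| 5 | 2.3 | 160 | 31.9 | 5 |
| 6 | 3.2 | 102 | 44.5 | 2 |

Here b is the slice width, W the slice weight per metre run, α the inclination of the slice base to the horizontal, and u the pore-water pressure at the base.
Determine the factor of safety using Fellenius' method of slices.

FS = 2.10

Ordinary method of slices: FS = Σ[c'·Δl_i + (W_i cosα_i − u_i·Δl_i)·tanφ'] / Σ W_i sinα_i, with Δl_i = b_i / cosα_i.
Slice 1: Δl = 2.0/cos1.5° = 2.001 m; N'_1 = 58·cos1.5° − 13·2.001 = 32.0; c'Δl = 25.21; W sinα = 1.5
Slice 2: Δl = 1.3/cos7.4° = 1.311 m; N'_2 = 96·cos7.4° − 22·1.311 = 66.4; c'Δl = 16.52; W sinα = 12.4
Slice 3: Δl = 2.6/cos14.5° = 2.686 m; N'_3 = 268·cos14.5° − 5·2.686 = 246.0; c'Δl = 33.84; W sinα = 67.1
Slice 4: Δl = 2.0/cos23.2° = 2.176 m; N'_4 = 178·cos23.2° − 32·2.176 = 94.0; c'Δl = 27.42; W sinα = 70.1
Slice 5: Δl = 2.3/cos31.9° = 2.709 m; N'_5 = 160·cos31.9° − 5·2.709 = 122.3; c'Δl = 34.14; W sinα = 84.6
Slice 6: Δl = 3.2/cos44.5° = 4.487 m; N'_6 = 102·cos44.5° − 2·4.487 = 63.8; c'Δl = 56.53; W sinα = 71.5
Σc'Δl = 193.6 kN/m; ΣN' = 624.4 kN/m; ΣW sinα = 307.1 kN/m
Resisting = 193.6 + 624.4·tan35.9° = 193.6 + 452.0 = 645.6 kN/m
FS = 645.6 / 307.1 = 2.102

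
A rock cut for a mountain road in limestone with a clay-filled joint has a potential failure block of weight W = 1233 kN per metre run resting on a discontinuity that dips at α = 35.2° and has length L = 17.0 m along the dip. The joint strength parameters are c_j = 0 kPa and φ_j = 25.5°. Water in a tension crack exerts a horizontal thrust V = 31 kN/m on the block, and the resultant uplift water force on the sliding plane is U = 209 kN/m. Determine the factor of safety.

Resolving the block weight along and normal to the plane and applying the Mohr–Coulomb strength on the joint:
N' = W cosα − U − V sinα = 1233·cos35.2° − 209 − 31·sin35.2° = 780.7 kN/m
Driving force T = W sinα + V cosα = 1233·sin35.2° + 31·cos35.2° = 736.1 kN/m
Resisting force R = c_j·L + N'·tanφ_j = 0·17.0 + 780.7·tan25.5° = 0.0 + 372.4 = 372.4 kN/m
FS = R / T = 372.4 / 736.1 = 0.506

FS = 0.51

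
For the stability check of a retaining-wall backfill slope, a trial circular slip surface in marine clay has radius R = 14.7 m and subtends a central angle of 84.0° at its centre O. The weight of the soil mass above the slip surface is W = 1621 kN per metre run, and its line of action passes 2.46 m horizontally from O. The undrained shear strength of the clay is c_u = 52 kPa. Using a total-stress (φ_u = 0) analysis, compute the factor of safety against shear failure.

FS = 4.13

Taking moments about the centre O, the resisting moment is provided by the undrained shear strength acting along the arc:
Arc length L_a = R·θ = 14.7·(84.0°·π/180) = 14.7·1.4661 = 21.55 m
M_R = c_u·L_a·R = 52·21.55·14.7 = 16473.8 kN·m/m
M_D = W·d = 1621·2.46 = 3987.7 kN·m/m
FS = M_R / M_D = 16473.8 / 3987.7 = 4.131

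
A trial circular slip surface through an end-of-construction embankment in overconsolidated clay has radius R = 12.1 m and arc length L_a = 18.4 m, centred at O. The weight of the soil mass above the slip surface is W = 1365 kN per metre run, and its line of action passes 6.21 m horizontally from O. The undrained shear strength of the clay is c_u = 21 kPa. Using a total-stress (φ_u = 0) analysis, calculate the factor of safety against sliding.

Taking moments about the centre O, the resisting moment is provided by the undrained shear strength acting along the arc:
M_R = c_u·L_a·R = 21·18.40·12.1 = 4675.4 kN·m/m
M_D = W·d = 1365·6.21 = 8476.6 kN·m/m
FS = M_R / M_D = 4675.4 / 8476.6 = 0.552

FS = 0.55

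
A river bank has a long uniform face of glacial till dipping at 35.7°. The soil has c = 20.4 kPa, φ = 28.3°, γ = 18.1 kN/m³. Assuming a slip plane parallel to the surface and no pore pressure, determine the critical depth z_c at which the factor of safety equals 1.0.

z_c = 9.49 m

Setting FS = 1.00 in FS = [c + γz cos²β tanφ] / [γz sinβ cosβ] and solving for z:
z = c / [γ cosβ (FS·sinβ − cosβ·tanφ)]
  = 20.4 / [18.1·cos35.7°·(1.00·sin35.7° − cos35.7°·tan28.3°)]
  = 20.4 / [18.1·0.8121·(1.00·0.5835 − 0.8121·0.5384)]
  = 20.4 / 2.1501 = 9.488 m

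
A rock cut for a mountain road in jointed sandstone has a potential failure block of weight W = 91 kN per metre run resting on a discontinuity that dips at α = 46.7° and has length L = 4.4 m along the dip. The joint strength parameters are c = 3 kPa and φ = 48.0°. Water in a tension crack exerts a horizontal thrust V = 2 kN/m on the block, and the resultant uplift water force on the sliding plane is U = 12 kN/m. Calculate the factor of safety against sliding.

FS = 1.00

Resolving the block weight along and normal to the plane and applying the Mohr–Coulomb strength on the joint:
N' = W cosα − U − V sinα = 91·cos46.7° − 12 − 2·sin46.7° = 49.0 kN/m
Driving force T = W sinα + V cosα = 91·sin46.7° + 2·cos46.7° = 67.6 kN/m
Resisting force R = c·L + N'·tanφ = 3·4.4 + 49.0·tan48.0° = 13.2 + 54.4 = 67.6 kN/m
FS = R / T = 67.6 / 67.6 = 1.000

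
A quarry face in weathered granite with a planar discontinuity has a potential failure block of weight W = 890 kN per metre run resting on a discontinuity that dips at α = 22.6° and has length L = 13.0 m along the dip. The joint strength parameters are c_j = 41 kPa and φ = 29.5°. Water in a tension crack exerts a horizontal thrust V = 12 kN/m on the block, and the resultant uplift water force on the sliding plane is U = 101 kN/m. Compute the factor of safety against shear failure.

Resolving the block weight along and normal to the plane and applying the Mohr–Coulomb strength on the joint:
N' = W cosα − U − V sinα = 890·cos22.6° − 101 − 12·sin22.6° = 716.0 kN/m
Driving force T = W sinα + V cosα = 890·sin22.6° + 12·cos22.6° = 353.1 kN/m
Resisting force R = c_j·L + N'·tanφ = 41·13.0 + 716.0·tan29.5° = 533.0 + 405.1 = 938.1 kN/m
FS = R / T = 938.1 / 353.1 = 2.657

FS = 2.66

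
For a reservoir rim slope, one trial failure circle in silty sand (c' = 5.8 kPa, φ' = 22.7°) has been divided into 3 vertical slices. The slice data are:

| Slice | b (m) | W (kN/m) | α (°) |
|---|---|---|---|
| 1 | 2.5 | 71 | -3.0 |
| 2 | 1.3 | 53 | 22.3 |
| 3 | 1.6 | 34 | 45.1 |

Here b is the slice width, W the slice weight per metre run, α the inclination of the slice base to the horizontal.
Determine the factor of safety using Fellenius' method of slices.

Ordinary method of slices: FS = Σ[c'·Δl_i + (W_i cosα_i)·tanφ'] / Σ W_i sinα_i, with Δl_i = b_i / cosα_i.
Slice 1: Δl = 2.5/cos(-3.0°) = 2.503 m; N'_1 = 71·cos(-3.0°) = 70.9; c'Δl = 14.52; W sinα = -3.7
Slice 2: Δl = 1.3/cos22.3° = 1.405 m; N'_2 = 53·cos22.3° = 49.0; c'Δl = 8.15; W sinα = 20.1
Slice 3: Δl = 1.6/cos45.1° = 2.267 m; N'_3 = 34·cos45.1° = 24.0; c'Δl = 13.15; W sinα = 24.1
Σc'Δl = 35.8 kN/m; ΣN' = 143.9 kN/m; ΣW sinα = 40.5 kN/m
Resisting = 35.8 + 143.9·tan22.7° = 35.8 + 60.2 = 96.0 kN/m
FS = 96.0 / 40.5 = 2.372

FS = 2.37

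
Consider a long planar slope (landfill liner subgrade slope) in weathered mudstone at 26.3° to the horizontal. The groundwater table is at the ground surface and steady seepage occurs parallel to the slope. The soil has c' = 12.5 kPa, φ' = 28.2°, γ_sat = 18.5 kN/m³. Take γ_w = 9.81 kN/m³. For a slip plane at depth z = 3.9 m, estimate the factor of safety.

With seepage parallel to the slope and the water table at the surface, the effective normal stress on the slip plane uses the buoyant unit weight γ' = γ_sat − γ_w while the driving shear stress uses γ_sat:
FS = [c' + γ' z cos²β tanφ'] / [γ_sat z sinβ cosβ]
γ' = 18.5 − 9.81 = 8.69 kN/m³
Numerator = 12.5 + 8.69·3.9·cos²26.3°·tan28.2° = 12.5 + 8.69·3.9·0.8037·0.5362 = 27.105 kPa
Denominator = 18.5·3.9·sin26.3°·cos26.3° = 18.5·3.9·0.4431·0.8965 = 28.659 kPa
FS = 27.105 / 28.659 = 0.946

FS = 0.95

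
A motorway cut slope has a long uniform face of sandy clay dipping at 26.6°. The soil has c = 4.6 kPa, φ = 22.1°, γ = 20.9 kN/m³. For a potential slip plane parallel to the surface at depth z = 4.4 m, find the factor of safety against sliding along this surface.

For an infinite slope with a slip plane parallel to the surface (no pore pressure): FS = [c + γz cos²β tanφ] / [γz sinβ cosβ].
γz = 20.9·4.4 = 91.96 kN/m²
Numerator = 4.6 + 91.96·cos²26.6°·tan22.1° = 4.6 + 91.96·0.7995·0.4061 = 34.455 kPa
Denominator = 91.96·sin26.6°·cos26.6° = 91.96·0.4478·0.8942 = 36.818 kPa
FS = 34.455 / 36.818 = 0.936

FS = 0.94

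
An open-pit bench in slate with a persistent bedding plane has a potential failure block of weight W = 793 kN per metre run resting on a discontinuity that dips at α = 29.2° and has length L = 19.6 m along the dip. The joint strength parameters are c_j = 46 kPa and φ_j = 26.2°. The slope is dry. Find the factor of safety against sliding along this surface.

Resolving the block weight along and normal to the plane and applying the Mohr–Coulomb strength on the joint:
N' = W cosα = 793·cos29.2° = 692.2 kN/m
Driving force T = W sinα = 793·sin29.2° = 386.9 kN/m
Resisting force R = c_j·L + N'·tanφ_j = 46·19.6 + 692.2·tan26.2° = 901.6 + 340.6 = 1242.2 kN/m
FS = R / T = 1242.2 / 386.9 = 3.211

FS = 3.21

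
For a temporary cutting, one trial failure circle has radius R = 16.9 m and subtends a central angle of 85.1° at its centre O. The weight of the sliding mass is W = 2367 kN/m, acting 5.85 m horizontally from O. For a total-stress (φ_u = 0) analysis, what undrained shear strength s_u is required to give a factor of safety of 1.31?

s_u = 42.8 kPa

FS = s_u·L_a·R / (W·d), so s_u = FS·W·d / (L_a·R).
Arc length L_a = R·θ = 16.9·(85.1°·π/180) = 16.9·1.4853 = 25.10 m
s_u = 1.31·2367·5.85 / (25.10·16.9) = 18139.5 / 424.21 = 42.76 kPa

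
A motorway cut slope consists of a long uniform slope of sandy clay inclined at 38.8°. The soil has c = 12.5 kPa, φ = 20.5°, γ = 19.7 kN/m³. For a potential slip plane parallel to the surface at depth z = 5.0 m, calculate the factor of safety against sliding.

FS = 0.72

For an infinite slope with a slip plane parallel to the surface (no pore pressure): FS = [c + γz cos²β tanφ] / [γz sinβ cosβ].
γz = 19.7·5.0 = 98.50 kN/m²
Numerator = 12.5 + 98.50·cos²38.8°·tan20.5° = 12.5 + 98.50·0.6074·0.3739 = 34.868 kPa
Denominator = 98.50·sin38.8°·cos38.8° = 98.50·0.6266·0.7793 = 48.101 kPa
FS = 34.868 / 48.101 = 0.725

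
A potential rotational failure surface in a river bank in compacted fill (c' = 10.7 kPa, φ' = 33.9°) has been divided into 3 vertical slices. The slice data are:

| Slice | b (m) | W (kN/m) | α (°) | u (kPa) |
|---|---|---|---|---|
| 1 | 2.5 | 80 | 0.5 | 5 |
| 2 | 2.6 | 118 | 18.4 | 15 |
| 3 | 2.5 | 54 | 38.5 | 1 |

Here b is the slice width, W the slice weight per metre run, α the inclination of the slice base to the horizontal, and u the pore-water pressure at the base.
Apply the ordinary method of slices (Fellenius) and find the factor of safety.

FS = 2.93

Ordinary method of slices: FS = Σ[c'·Δl_i + (W_i cosα_i − u_i·Δl_i)·tanφ'] / Σ W_i sinα_i, with Δl_i = b_i / cosα_i.
Slice 1: Δl = 2.5/cos0.5° = 2.500 m; N'_1 = 80·cos0.5° − 5·2.500 = 67.5; c'Δl = 26.75; W sinα = 0.7
Slice 2: Δl = 2.6/cos18.4° = 2.740 m; N'_2 = 118·cos18.4° − 15·2.740 = 70.9; c'Δl = 29.32; W sinα = 37.2
Slice 3: Δl = 2.5/cos38.5° = 3.194 m; N'_3 = 54·cos38.5° − 1·3.194 = 39.1; c'Δl = 34.18; W sinα = 33.6
Σc'Δl = 90.3 kN/m; ΣN' = 177.4 kN/m; ΣW sinα = 71.6 kN/m
Resisting = 90.3 + 177.4·tan33.9° = 90.3 + 119.2 = 209.5 kN/m
FS = 209.5 / 71.6 = 2.927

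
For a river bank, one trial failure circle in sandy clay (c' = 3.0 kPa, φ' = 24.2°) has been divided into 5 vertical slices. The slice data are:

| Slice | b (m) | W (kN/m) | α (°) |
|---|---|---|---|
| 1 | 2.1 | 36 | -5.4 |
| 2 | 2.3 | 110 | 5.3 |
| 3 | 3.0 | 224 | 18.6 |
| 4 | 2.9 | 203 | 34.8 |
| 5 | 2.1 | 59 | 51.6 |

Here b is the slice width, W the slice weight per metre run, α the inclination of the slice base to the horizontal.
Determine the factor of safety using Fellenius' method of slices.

Ordinary method of slices: FS = Σ[c'·Δl_i + (W_i cosα_i)·tanφ'] / Σ W_i sinα_i, with Δl_i = b_i / cosα_i.
Slice 1: Δl = 2.1/cos(-5.4°) = 2.109 m; N'_1 = 36·cos(-5.4°) = 35.8; c'Δl = 6.33; W sinα = -3.4
Slice 2: Δl = 2.3/cos5.3° = 2.310 m; N'_2 = 110·cos5.3° = 109.5; c'Δl = 6.93; W sinα = 10.2
Slice 3: Δl = 3.0/cos18.6° = 3.165 m; N'_3 = 224·cos18.6° = 212.3; c'Δl = 9.50; W sinα = 71.4
Slice 4: Δl = 2.9/cos34.8° = 3.532 m; N'_4 = 203·cos34.8° = 166.7; c'Δl = 10.59; W sinα = 115.9
Slice 5: Δl = 2.1/cos51.6° = 3.381 m; N'_5 = 59·cos51.6° = 36.6; c'Δl = 10.14; W sinα = 46.2
Σc'Δl = 43.5 kN/m; ΣN' = 561.0 kN/m; ΣW sinα = 240.3 kN/m
Resisting = 43.5 + 561.0·tan24.2° = 43.5 + 252.1 = 295.6 kN/m
FS = 295.6 / 240.3 = 1.230

FS = 1.23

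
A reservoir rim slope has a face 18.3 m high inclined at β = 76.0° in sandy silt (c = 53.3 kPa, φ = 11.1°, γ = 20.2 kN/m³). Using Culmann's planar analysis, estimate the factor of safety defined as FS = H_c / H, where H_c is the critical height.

FS = 0.95

H_c = (4c/γ) · sinβ cosφ / [1 − cos(β − φ)]
    = (4·53.3/20.2) · sin76.0°·cos11.1° / [1 − cos64.9°]
    = 10.554 · 0.9521 / 0.5758 = 17.45 m
FS = H_c / H = 17.45 / 18.3 = 0.954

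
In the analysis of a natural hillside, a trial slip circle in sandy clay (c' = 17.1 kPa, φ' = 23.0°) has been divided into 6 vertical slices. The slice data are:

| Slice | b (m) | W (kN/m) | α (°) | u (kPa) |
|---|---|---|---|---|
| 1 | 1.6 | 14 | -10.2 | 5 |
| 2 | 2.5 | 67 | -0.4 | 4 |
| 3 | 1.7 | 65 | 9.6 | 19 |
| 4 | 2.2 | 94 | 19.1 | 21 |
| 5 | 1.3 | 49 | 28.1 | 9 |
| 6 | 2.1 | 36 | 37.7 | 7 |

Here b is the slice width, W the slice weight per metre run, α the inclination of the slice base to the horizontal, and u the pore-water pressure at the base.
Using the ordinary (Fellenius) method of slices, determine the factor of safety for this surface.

FS = 3.39

Ordinary method of slices: FS = Σ[c'·Δl_i + (W_i cosα_i − u_i·Δl_i)·tanφ'] / Σ W_i sinα_i, with Δl_i = b_i / cosα_i.
Slice 1: Δl = 1.6/cos(-10.2°) = 1.626 m; N'_1 = 14·cos(-10.2°) − 5·1.626 = 5.7; c'Δl = 27.80; W sinα = -2.5
Slice 2: Δl = 2.5/cos(-0.4°) = 2.500 m; N'_2 = 67·cos(-0.4°) − 4·2.500 = 57.0; c'Δl = 42.75; W sinα = -0.5
Slice 3: Δl = 1.7/cos9.6° = 1.724 m; N'_3 = 65·cos9.6° − 19·1.724 = 31.3; c'Δl = 29.48; W sinα = 10.8
Slice 4: Δl = 2.2/cos19.1° = 2.328 m; N'_4 = 94·cos19.1° − 21·2.328 = 39.9; c'Δl = 39.81; W sinα = 30.8
Slice 5: Δl = 1.3/cos28.1° = 1.474 m; N'_5 = 49·cos28.1° − 9·1.474 = 30.0; c'Δl = 25.20; W sinα = 23.1
Slice 6: Δl = 2.1/cos37.7° = 2.654 m; N'_6 = 36·cos37.7° − 7·2.654 = 9.9; c'Δl = 45.39; W sinα = 22.0
Σc'Δl = 210.4 kN/m; ΣN' = 173.8 kN/m; ΣW sinα = 83.7 kN/m
Resisting = 210.4 + 173.8·tan23.0° = 210.4 + 73.8 = 284.2 kN/m
FS = 284.2 / 83.7 = 3.394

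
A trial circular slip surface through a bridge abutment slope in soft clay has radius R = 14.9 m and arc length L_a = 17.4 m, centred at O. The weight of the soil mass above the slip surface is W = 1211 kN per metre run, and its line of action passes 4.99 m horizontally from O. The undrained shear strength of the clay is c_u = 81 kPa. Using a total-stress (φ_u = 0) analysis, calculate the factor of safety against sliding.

FS = 3.48

Taking moments about the centre O, the resisting moment is provided by the undrained shear strength acting along the arc:
M_R = c_u·L_a·R = 81·17.40·14.9 = 21000.1 kN·m/m
M_D = W·d = 1211·4.99 = 6042.9 kN·m/m
FS = M_R / M_D = 21000.1 / 6042.9 = 3.475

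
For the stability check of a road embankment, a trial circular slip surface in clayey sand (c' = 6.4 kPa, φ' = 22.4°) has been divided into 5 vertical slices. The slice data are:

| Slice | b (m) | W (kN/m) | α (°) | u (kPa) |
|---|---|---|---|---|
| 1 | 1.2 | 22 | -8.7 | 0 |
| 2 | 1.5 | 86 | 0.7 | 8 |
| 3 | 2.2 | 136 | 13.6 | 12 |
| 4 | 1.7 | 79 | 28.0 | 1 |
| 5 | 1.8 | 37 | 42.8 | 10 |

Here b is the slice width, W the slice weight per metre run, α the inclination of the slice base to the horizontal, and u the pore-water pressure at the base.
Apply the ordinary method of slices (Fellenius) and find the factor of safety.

Ordinary method of slices: FS = Σ[c'·Δl_i + (W_i cosα_i − u_i·Δl_i)·tanφ'] / Σ W_i sinα_i, with Δl_i = b_i / cosα_i.
Slice 1: Δl = 1.2/cos(-8.7°) = 1.214 m; N'_1 = 22·cos(-8.7°) − 0·1.214 = 21.7; c'Δl = 7.77; W sinα = -3.3
Slice 2: Δl = 1.5/cos0.7° = 1.500 m; N'_2 = 86·cos0.7° − 8·1.500 = 74.0; c'Δl = 9.60; W sinα = 1.1
Slice 3: Δl = 2.2/cos13.6° = 2.263 m; N'_3 = 136·cos13.6° − 12·2.263 = 105.0; c'Δl = 14.49; W sinα = 32.0
Slice 4: Δl = 1.7/cos28.0° = 1.925 m; N'_4 = 79·cos28.0° − 1·1.925 = 67.8; c'Δl = 12.32; W sinα = 37.1
Slice 5: Δl = 1.8/cos42.8° = 2.453 m; N'_5 = 37·cos42.8° − 10·2.453 = 2.6; c'Δl = 15.70; W sinα = 25.1
Σc'Δl = 59.9 kN/m; ΣN' = 271.2 kN/m; ΣW sinα = 91.9 kN/m
Resisting = 59.9 + 271.2·tan22.4° = 59.9 + 111.8 = 171.7 kN/m
FS = 171.7 / 91.9 = 1.867

FS = 1.87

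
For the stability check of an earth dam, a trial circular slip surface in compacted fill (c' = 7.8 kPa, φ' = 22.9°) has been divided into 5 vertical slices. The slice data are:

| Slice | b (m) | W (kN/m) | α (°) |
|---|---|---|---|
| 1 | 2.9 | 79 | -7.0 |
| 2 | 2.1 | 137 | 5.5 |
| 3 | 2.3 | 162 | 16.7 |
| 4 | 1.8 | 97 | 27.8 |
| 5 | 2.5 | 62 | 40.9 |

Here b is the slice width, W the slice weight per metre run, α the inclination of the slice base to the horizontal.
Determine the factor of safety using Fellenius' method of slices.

Ordinary method of slices: FS = Σ[c'·Δl_i + (W_i cosα_i)·tanφ'] / Σ W_i sinα_i, with Δl_i = b_i / cosα_i.
Slice 1: Δl = 2.9/cos(-7.0°) = 2.922 m; N'_1 = 79·cos(-7.0°) = 78.4; c'Δl = 22.79; W sinα = -9.6
Slice 2: Δl = 2.1/cos5.5° = 2.110 m; N'_2 = 137·cos5.5° = 136.4; c'Δl = 16.46; W sinα = 13.1
Slice 3: Δl = 2.3/cos16.7° = 2.401 m; N'_3 = 162·cos16.7° = 155.2; c'Δl = 18.73; W sinα = 46.6
Slice 4: Δl = 1.8/cos27.8° = 2.035 m; N'_4 = 97·cos27.8° = 85.8; c'Δl = 15.87; W sinα = 45.2
Slice 5: Δl = 2.5/cos40.9° = 3.308 m; N'_5 = 62·cos40.9° = 46.9; c'Δl = 25.80; W sinα = 40.6
Σc'Δl = 99.6 kN/m; ΣN' = 502.6 kN/m; ΣW sinα = 135.9 kN/m
Resisting = 99.6 + 502.6·tan22.9° = 99.6 + 212.3 = 312.0 kN/m
FS = 312.0 / 135.9 = 2.296

FS = 2.30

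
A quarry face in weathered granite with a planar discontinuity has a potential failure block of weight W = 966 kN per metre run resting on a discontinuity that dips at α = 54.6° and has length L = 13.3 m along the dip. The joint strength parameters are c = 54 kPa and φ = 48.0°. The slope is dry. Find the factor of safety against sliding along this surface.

FS = 1.70

Resolving the block weight along and normal to the plane and applying the Mohr–Coulomb strength on the joint:
N' = W cosα = 966·cos54.6° = 559.6 kN/m
Driving force T = W sinα = 966·sin54.6° = 787.4 kN/m
Resisting force R = c·L + N'·tanφ = 54·13.3 + 559.6·tan48.0° = 718.2 + 621.5 = 1339.7 kN/m
FS = R / T = 1339.7 / 787.4 = 1.701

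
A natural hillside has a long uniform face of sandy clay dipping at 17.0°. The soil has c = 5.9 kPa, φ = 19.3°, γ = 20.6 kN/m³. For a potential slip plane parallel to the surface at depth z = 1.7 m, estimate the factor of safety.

For an infinite slope with a slip plane parallel to the surface (no pore pressure): FS = [c + γz cos²β tanφ] / [γz sinβ cosβ].
γz = 20.6·1.7 = 35.02 kN/m²
Numerator = 5.9 + 35.02·cos²17.0°·tan19.3° = 5.9 + 35.02·0.9145·0.3502 = 17.116 kPa
Denominator = 35.02·sin17.0°·cos17.0° = 35.02·0.2924·0.9563 = 9.791 kPa
FS = 17.116 / 9.791 = 1.748

FS = 1.75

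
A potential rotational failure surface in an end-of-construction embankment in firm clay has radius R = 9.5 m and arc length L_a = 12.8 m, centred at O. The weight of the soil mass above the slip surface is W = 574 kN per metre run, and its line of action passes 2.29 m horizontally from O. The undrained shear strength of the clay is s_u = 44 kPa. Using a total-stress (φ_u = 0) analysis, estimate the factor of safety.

FS = 4.07

Taking moments about the centre O, the resisting moment is provided by the undrained shear strength acting along the arc:
M_R = s_u·L_a·R = 44·12.80·9.5 = 5350.4 kN·m/m
M_D = W·d = 574·2.29 = 1314.5 kN·m/m
FS = M_R / M_D = 5350.4 / 1314.5 = 4.070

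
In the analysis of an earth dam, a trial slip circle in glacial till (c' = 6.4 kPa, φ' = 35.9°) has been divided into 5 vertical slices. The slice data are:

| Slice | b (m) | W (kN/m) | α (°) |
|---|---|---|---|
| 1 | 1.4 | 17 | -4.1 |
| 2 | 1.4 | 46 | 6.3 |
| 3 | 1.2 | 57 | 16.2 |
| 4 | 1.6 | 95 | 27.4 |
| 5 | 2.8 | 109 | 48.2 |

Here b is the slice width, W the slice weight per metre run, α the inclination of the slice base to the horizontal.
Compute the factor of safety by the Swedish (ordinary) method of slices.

Ordinary method of slices: FS = Σ[c'·Δl_i + (W_i cosα_i)·tanφ'] / Σ W_i sinα_i, with Δl_i = b_i / cosα_i.
Slice 1: Δl = 1.4/cos(-4.1°) = 1.404 m; N'_1 = 17·cos(-4.1°) = 17.0; c'Δl = 8.98; W sinα = -1.2
Slice 2: Δl = 1.4/cos6.3° = 1.409 m; N'_2 = 46·cos6.3° = 45.7; c'Δl = 9.01; W sinα = 5.0
Slice 3: Δl = 1.2/cos16.2° = 1.250 m; N'_3 = 57·cos16.2° = 54.7; c'Δl = 8.00; W sinα = 15.9
Slice 4: Δl = 1.6/cos27.4° = 1.802 m; N'_4 = 95·cos27.4° = 84.3; c'Δl = 11.53; W sinα = 43.7
Slice 5: Δl = 2.8/cos48.2° = 4.201 m; N'_5 = 109·cos48.2° = 72.7; c'Δl = 26.89; W sinα = 81.3
Σc'Δl = 64.4 kN/m; ΣN' = 274.4 kN/m; ΣW sinα = 144.7 kN/m
Resisting = 64.4 + 274.4·tan35.9° = 64.4 + 198.6 = 263.1 kN/m
FS = 263.1 / 144.7 = 1.818

FS = 1.82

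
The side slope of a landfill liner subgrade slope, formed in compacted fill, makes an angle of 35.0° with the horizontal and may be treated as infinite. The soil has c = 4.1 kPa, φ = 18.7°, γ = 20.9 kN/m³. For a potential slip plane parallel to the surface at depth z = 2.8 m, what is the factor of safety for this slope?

For an infinite slope with a slip plane parallel to the surface (no pore pressure): FS = [c + γz cos²β tanφ] / [γz sinβ cosβ].
γz = 20.9·2.8 = 58.52 kN/m²
Numerator = 4.1 + 58.52·cos²35.0°·tan18.7° = 4.1 + 58.52·0.6710·0.3385 = 17.391 kPa
Denominator = 58.52·sin35.0°·cos35.0° = 58.52·0.5736·0.8192 = 27.495 kPa
FS = 17.391 / 27.495 = 0.633

FS = 0.63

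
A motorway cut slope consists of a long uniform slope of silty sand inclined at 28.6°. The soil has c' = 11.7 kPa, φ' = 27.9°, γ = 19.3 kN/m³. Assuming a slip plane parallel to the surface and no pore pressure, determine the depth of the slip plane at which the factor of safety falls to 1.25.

Setting FS = 1.25 in FS = [c' + γz cos²β tanφ'] / [γz sinβ cosβ] and solving for z:
z = c' / [γ cosβ (FS·sinβ − cosβ·tanφ')]
  = 11.7 / [19.3·cos28.6°·(1.25·sin28.6° − cos28.6°·tan27.9°)]
  = 11.7 / [19.3·0.8780·(1.25·0.4787 − 0.8780·0.5295)]
  = 11.7 / 2.2621 = 5.172 m

z = 5.17 m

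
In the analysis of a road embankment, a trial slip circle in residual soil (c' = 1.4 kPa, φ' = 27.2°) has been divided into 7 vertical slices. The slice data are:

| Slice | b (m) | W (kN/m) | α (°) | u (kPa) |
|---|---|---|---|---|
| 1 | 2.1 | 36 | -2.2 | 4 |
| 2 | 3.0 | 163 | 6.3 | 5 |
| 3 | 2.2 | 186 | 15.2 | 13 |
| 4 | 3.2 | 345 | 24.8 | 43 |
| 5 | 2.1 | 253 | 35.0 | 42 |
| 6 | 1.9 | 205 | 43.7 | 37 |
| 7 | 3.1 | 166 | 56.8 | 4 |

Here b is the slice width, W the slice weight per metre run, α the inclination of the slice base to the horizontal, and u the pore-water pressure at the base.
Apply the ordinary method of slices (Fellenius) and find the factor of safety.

FS = 0.62

Ordinary method of slices: FS = Σ[c'·Δl_i + (W_i cosα_i − u_i·Δl_i)·tanφ'] / Σ W_i sinα_i, with Δl_i = b_i / cosα_i.
Slice 1: Δl = 2.1/cos(-2.2°) = 2.102 m; N'_1 = 36·cos(-2.2°) − 4·2.102 = 27.6; c'Δl = 2.94; W sinα = -1.4
Slice 2: Δl = 3.0/cos6.3° = 3.018 m; N'_2 = 163·cos6.3° − 5·3.018 = 146.9; c'Δl = 4.23; W sinα = 17.9
Slice 3: Δl = 2.2/cos15.2° = 2.280 m; N'_3 = 186·cos15.2° − 13·2.280 = 149.9; c'Δl = 3.19; W sinα = 48.8
Slice 4: Δl = 3.2/cos24.8° = 3.525 m; N'_4 = 345·cos24.8° − 43·3.525 = 161.6; c'Δl = 4.94; W sinα = 144.7
Slice 5: Δl = 2.1/cos35.0° = 2.564 m; N'_5 = 253·cos35.0° − 42·2.564 = 99.6; c'Δl = 3.59; W sinα = 145.1
Slice 6: Δl = 1.9/cos43.7° = 2.628 m; N'_6 = 205·cos43.7° − 37·2.628 = 51.0; c'Δl = 3.68; W sinα = 141.6
Slice 7: Δl = 3.1/cos56.8° = 5.661 m; N'_7 = 166·cos56.8° − 4·5.661 = 68.2; c'Δl = 7.93; W sinα = 138.9
Σc'Δl = 30.5 kN/m; ΣN' = 704.7 kN/m; ΣW sinα = 635.6 kN/m
Resisting = 30.5 + 704.7·tan27.2° = 30.5 + 362.2 = 392.7 kN/m
FS = 392.7 / 635.6 = 0.618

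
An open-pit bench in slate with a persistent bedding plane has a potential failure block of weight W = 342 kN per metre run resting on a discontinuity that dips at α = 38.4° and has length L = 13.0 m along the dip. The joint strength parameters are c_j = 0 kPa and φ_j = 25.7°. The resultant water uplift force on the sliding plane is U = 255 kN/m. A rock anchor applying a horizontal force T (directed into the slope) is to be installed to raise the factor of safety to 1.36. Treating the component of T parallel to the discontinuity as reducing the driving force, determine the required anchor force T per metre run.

T = 207 kN/m

Resolving forces along and normal to the sliding plane, with the horizontal anchor force T adding T·sinα to the effective normal force and T·cosα acting up the plane against the driving force:
FS = [c_jL + (W cosα − U + T sinα) tanφ_j] / [W sinα − T cosα]
Without the anchor: N' = 13.0 kN/m, driving T_d = 212.4 kN/m, resisting R = 0·13.0 + 13.0·tan25.7° = 6.3 kN/m, FS = 0.03.
Setting FS = 1.36 and solving for T:
1.36·(212.4 − T cos38.4°) = 6.3 + T sin38.4°·tan25.7°
T·(sin38.4°·tan25.7° + 1.36·cos38.4°) = 1.36·212.4 − 6.3
T·(0.6211·0.4813 + 1.36·0.7837) = 288.9 − 6.3 = 282.6
T·1.3648 = 282.6
T = 207.1 kN/m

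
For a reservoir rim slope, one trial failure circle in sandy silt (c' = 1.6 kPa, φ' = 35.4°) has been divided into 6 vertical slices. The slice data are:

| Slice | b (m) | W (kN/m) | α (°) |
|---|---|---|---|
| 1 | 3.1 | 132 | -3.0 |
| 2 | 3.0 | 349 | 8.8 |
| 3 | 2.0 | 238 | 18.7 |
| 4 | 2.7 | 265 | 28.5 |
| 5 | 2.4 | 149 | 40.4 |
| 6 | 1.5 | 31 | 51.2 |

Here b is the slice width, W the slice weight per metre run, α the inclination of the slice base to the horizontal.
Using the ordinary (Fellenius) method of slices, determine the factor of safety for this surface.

FS = 2.12

Ordinary method of slices: FS = Σ[c'·Δl_i + (W_i cosα_i)·tanφ'] / Σ W_i sinα_i, with Δl_i = b_i / cosα_i.
Slice 1: Δl = 3.1/cos(-3.0°) = 3.104 m; N'_1 = 132·cos(-3.0°) = 131.8; c'Δl = 4.97; W sinα = -6.9
Slice 2: Δl = 3.0/cos8.8° = 3.036 m; N'_2 = 349·cos8.8° = 344.9; c'Δl = 4.86; W sinα = 53.4
Slice 3: Δl = 2.0/cos18.7° = 2.111 m; N'_3 = 238·cos18.7° = 225.4; c'Δl = 3.38; W sinα = 76.3
Slice 4: Δl = 2.7/cos28.5° = 3.072 m; N'_4 = 265·cos28.5° = 232.9; c'Δl = 4.92; W sinα = 126.4
Slice 5: Δl = 2.4/cos40.4° = 3.152 m; N'_5 = 149·cos40.4° = 113.5; c'Δl = 5.04; W sinα = 96.6
Slice 6: Δl = 1.5/cos51.2° = 2.394 m; N'_6 = 31·cos51.2° = 19.4; c'Δl = 3.83; W sinα = 24.2
Σc'Δl = 27.0 kN/m; ΣN' = 1067.9 kN/m; ΣW sinα = 370.0 kN/m
Resisting = 27.0 + 1067.9·tan35.4° = 27.0 + 758.9 = 785.9 kN/m
FS = 785.9 / 370.0 = 2.124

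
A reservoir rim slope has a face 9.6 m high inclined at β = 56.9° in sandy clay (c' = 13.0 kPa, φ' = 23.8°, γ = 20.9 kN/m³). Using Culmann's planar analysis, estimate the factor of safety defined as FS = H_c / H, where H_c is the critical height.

FS = 1.22

H_c = (4c'/γ) · sinβ cosφ' / [1 − cos(β − φ')]
    = (4·13.0/20.9) · sin56.9°·cos23.8° / [1 − cos33.1°]
    = 2.488 · 0.7665 / 0.1623 = 11.75 m
FS = H_c / H = 11.75 / 9.6 = 1.224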